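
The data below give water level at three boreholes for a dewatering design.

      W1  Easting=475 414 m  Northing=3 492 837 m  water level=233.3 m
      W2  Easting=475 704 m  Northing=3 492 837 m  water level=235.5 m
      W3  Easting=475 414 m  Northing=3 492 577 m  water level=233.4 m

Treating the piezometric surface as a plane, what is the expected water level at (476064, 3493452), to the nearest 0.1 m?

∂h/∂x = (235.5 − 233.3) / (475704 − 475414) = +0.007586
∂h/∂y = (233.4 − 233.3) / (3492577 − 3492837) = -0.0003846
h(476064, 3493452) = 233.3 + (+0.007586)·(650) + (-0.0003846)·(615) = 233.3 +4.931 -0.237 = 237.994 m.

238.0 m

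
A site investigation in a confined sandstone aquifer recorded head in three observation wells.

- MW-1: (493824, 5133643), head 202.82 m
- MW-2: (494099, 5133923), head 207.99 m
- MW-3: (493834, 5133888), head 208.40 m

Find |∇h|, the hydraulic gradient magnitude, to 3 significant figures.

0.0234

With h = a·x + b·y + c and MW-1 as origin, the differences give:
  275·a + 280·b = +5.17
  10·a + 245·b = +5.58
Eliminate b (×245 and ×280, subtract): 64575·a = -295.750 → a = ∂h/∂x = -0.004580
Back-substitute: b = ∂h/∂y = +0.02296.
|∇h| = √(-0.004580² + 0.02296²) = 0.02341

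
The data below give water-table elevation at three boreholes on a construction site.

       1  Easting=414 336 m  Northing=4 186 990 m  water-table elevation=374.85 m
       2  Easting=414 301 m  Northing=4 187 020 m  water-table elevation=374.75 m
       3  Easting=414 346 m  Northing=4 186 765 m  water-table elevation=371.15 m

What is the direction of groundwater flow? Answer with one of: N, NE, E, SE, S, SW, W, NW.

SW

With h = a·x + b·y + c and 1 as origin, the differences give:
  (-35)·a + 30·b = -0.10
  10·a + (-225)·b = -3.70
Eliminate b (×(-225) and ×30, subtract): 7575·a = 133.500 → a = ∂h/∂x = +0.01762
Back-substitute: b = ∂h/∂y = +0.01723.
Flow = −∇h = (-0.01762 east, -0.01723 north), which points southwest.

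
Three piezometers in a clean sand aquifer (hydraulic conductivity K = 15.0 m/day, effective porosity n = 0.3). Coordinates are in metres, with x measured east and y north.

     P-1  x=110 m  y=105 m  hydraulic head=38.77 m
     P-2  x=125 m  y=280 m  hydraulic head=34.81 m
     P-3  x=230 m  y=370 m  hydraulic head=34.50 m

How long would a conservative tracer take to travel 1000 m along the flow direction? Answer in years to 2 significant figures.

Taking P-1 as reference: P-2−P-1 = (15, 175, -3.96); P-3−P-1 = (120, 265, -4.27).
Solve a·Δx + b·Δy = Δh: det = 15·265 − 120·175 = -17025.
∂h/∂x = [(-3.96)·265 − (-4.27)·175] / -17025 = +0.01775
∂h/∂y = [15·(-4.27) − 120·(-3.96)] / -17025 = -0.02415
|∇h| = √(0.01775² + -0.02415²) = 0.02997
Seepage velocity v = K·i/n = 15.0 × 0.02997 / 0.3 = 1.499 m/day.
t = 1000 / 1.499 = 667.1 days = 1.83 years.

1.8 years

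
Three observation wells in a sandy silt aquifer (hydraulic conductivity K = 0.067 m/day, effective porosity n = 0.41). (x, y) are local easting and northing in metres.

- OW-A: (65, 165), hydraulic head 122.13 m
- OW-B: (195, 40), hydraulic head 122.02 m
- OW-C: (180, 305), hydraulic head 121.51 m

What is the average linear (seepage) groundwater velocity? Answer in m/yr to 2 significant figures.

0.21 m/yr

Differences from OW-A: to OW-B (Δx, Δy, Δh) = (130, -125, -0.11); to OW-C = (115, 140, -0.62).
Determinant of the coordinate differences = 130·140 − 115·(-125) = 32575.
∂h/∂x = [(-0.11)·140 − (-0.62)·(-125)] / 32575 = -0.002852
∂h/∂y = [130·(-0.62) − 115·(-0.11)] / 32575 = -0.002086
|∇h| = √(-0.002852² + -0.002086²) = 0.003533
Seepage velocity v = K·i/n = 0.067 × 0.003533 / 0.41 = 0.0005773 m/day = 0.2109 m/yr.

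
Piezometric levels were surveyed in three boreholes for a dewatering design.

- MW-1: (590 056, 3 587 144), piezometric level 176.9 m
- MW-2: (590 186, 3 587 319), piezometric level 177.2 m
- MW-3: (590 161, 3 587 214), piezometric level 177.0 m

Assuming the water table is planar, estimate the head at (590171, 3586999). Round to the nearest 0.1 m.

With h = a·x + b·y + c and MW-1 as origin, the differences give:
  130·a + 175·b = +0.3
  105·a + 70·b = +0.1
Eliminate b (×70 and ×175, subtract): -9275·a = 3.50 → a = ∂h/∂x = -0.0003774
Back-substitute: b = ∂h/∂y = +0.001995.
h(590171, 3586999) = 176.9 + (-0.0003774)·(115) + (+0.001995)·(-145) = 176.9 -0.043 -0.289 = 176.567 m.

176.6 m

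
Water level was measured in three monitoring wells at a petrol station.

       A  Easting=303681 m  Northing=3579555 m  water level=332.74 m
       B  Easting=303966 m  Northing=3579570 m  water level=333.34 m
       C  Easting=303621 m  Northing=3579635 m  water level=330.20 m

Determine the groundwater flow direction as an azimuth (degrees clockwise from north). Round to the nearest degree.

353°

Taking A as reference: B−A = (285, 15, +0.60); C−A = (-60, 80, -2.54).
Solve a·Δx + b·Δy = Δh: det = 285·80 − (-60)·15 = 23700.
∂h/∂x = [(+0.60)·80 − (-2.54)·15] / 23700 = +0.003633
∂h/∂y = [285·(-2.54) − (-60)·(+0.60)] / 23700 = -0.02903
Flow direction (−∇h) has components (-0.003633 E, +0.02903 N).
Azimuth = atan2(E, N) = atan2(-0.003633, +0.02903) = 352.9° ≈ 353°.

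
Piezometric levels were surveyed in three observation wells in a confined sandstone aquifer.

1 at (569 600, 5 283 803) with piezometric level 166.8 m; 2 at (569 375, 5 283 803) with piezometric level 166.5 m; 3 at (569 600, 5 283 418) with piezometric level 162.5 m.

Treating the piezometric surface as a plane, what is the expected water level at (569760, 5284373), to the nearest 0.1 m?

∂h/∂x = (166.5 − 166.8) / (569375 − 569600) = +0.001333
∂h/∂y = (162.5 − 166.8) / (5283418 − 5283803) = +0.01117
h(569760, 5284373) = 166.8 + (+0.001333)·(160) + (+0.01117)·(570) = 166.8 +0.213 +6.366 = 173.380 m.

173.4 m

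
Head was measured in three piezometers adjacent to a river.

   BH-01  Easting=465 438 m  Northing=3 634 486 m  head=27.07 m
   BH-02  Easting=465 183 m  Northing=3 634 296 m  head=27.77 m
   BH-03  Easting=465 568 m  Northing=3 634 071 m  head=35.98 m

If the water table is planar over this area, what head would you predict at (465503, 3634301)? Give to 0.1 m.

With h = a·x + b·y + c and BH-01 as origin, the differences give:
  (-255)·a + (-190)·b = +0.70
  130·a + (-415)·b = +8.91
Eliminate b (×(-415) and ×(-190), subtract): 130525·a = 1402.400 → a = ∂h/∂x = +0.01074
Back-substitute: b = ∂h/∂y = -0.01810.
h(465503, 3634301) = 27.07 + (+0.01074)·(65) + (-0.01810)·(-185) = 27.07 +0.698 +3.349 = 31.118 m.

31.1 m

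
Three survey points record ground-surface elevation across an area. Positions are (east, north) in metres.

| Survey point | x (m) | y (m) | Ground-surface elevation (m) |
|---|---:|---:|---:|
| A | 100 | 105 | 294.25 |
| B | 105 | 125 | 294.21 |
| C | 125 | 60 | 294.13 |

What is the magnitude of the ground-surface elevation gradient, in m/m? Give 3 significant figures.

0.00582 m/m

With z = a·x + b·y + c and A as origin, the differences give:
  5·a + 20·b = -0.04
  25·a + (-45)·b = -0.12
Eliminate b (×(-45) and ×20, subtract): -725·a = 4.200 → a = ∂z/∂x = -0.005793
Back-substitute: b = ∂z/∂y = -0.0005517.
|∇f| = √(-0.005793² + -0.0005517²) = 0.005819 m/m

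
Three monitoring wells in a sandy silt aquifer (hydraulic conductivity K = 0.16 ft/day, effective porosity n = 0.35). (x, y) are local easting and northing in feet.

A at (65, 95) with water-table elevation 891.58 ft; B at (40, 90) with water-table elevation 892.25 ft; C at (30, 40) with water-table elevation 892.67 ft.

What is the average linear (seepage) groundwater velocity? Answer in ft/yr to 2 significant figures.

4.4 ft/yr

Differences from A: to B (Δx, Δy, Δh) = (-25, -5, +0.67); to C = (-35, -55, +1.09).
Solve a·Δx + b·Δy = Δh: det = (-25)·(-55) − (-35)·(-5) = 1200.
∂h/∂x = [(+0.67)·(-55) − (+1.09)·(-5)] / 1200 = -0.02617
∂h/∂y = [(-25)·(+1.09) − (-35)·(+0.67)] / 1200 = -0.003167
|∇h| = √(-0.02617² + -0.003167²) = 0.02636
Seepage velocity v = K·i/n = 0.16 × 0.02636 / 0.35 = 0.01205 ft/day = 4.401 ft/yr.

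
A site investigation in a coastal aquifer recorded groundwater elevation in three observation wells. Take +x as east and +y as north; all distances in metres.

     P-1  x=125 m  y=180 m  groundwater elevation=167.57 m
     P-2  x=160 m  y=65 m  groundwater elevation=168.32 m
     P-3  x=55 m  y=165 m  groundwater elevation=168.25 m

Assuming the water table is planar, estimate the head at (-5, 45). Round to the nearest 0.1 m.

169.8 m

Taking P-1 as reference: P-2−P-1 = (35, -115, +0.75); P-3−P-1 = (-70, -15, +0.68).
Determinant of the coordinate differences = 35·(-15) − (-70)·(-115) = -8575.
∂h/∂x = [(+0.75)·(-15) − (+0.68)·(-115)] / -8575 = -0.007808
∂h/∂y = [35·(+0.68) − (-70)·(+0.75)] / -8575 = -0.008898
h(-5, 45) = 167.57 + (-0.007808)·(-130) + (-0.008898)·(-135) = 167.57 +1.015 +1.201 = 169.786 m.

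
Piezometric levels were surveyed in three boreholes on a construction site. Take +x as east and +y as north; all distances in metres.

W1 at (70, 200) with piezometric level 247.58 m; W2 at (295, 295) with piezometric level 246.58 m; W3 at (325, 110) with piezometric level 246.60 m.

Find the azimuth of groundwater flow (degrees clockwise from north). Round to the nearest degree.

079°

Taking W1 as reference: W2−W1 = (225, 95, -1.00); W3−W1 = (255, -90, -0.98).
Determinant of the coordinate differences = 225·(-90) − 255·95 = -44475.
∂h/∂x = [(-1.00)·(-90) − (-0.98)·95] / -44475 = -0.004117
∂h/∂y = [225·(-0.98) − 255·(-1.00)] / -44475 = -0.0007757
Flow direction (−∇h) has components (+0.004117 E, +0.0007757 N).
Azimuth = atan2(E, N) = atan2(+0.004117, +0.0007757) = 79.3° ≈ 079°.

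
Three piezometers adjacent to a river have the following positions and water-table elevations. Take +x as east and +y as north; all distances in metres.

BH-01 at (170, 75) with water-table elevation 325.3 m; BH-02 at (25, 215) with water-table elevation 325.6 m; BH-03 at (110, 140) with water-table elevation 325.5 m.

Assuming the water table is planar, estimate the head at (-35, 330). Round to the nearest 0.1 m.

326.3 m

Differences from BH-01: to BH-02 (Δx, Δy, Δh) = (-145, 140, +0.3); to BH-03 = (-60, 65, +0.2).
Solve a·Δx + b·Δy = Δh: det = (-145)·65 − (-60)·140 = -1025.
∂h/∂x = [(+0.3)·65 − (+0.2)·140] / -1025 = +0.008293
∂h/∂y = [(-145)·(+0.2) − (-60)·(+0.3)] / -1025 = +0.01073
h(-35, 330) = 325.3 + (+0.008293)·(-205) + (+0.01073)·(255) = 325.3 -1.700 +2.737 = 326.337 m.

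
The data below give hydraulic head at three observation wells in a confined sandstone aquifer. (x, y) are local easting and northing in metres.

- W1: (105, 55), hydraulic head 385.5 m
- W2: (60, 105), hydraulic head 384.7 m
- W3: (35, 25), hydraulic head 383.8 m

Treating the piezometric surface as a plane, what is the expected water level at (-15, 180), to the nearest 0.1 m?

383.3 m

With h = a·x + b·y + c and W1 as origin, the differences give:
  (-45)·a + 50·b = -0.8
  (-70)·a + (-30)·b = -1.7
Eliminate b (×(-30) and ×50, subtract): 4850·a = 109.00 → a = ∂h/∂x = +0.02247
Back-substitute: b = ∂h/∂y = +0.004227.
h(-15, 180) = 385.5 + (+0.02247)·(-120) + (+0.004227)·(125) = 385.5 -2.697 +0.528 = 383.331 m.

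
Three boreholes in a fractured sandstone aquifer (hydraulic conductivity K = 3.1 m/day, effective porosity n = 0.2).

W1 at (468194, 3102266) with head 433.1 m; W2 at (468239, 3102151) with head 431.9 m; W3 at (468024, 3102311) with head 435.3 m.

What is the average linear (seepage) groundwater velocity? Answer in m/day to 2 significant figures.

0.20 m/day

Differences from W1: to W2 (Δx, Δy, Δh) = (45, -115, -1.2); to W3 = (-170, 45, +2.2).
Solve a·Δx + b·Δy = Δh: det = 45·45 − (-170)·(-115) = -17525.
∂h/∂x = [(-1.2)·45 − (+2.2)·(-115)] / -17525 = -0.01136
∂h/∂y = [45·(+2.2) − (-170)·(-1.2)] / -17525 = +0.005991
|∇h| = √(-0.01136² + 0.005991²) = 0.01284
Seepage velocity v = K·i/n = 3.1 × 0.01284 / 0.2 = 0.199 m/day.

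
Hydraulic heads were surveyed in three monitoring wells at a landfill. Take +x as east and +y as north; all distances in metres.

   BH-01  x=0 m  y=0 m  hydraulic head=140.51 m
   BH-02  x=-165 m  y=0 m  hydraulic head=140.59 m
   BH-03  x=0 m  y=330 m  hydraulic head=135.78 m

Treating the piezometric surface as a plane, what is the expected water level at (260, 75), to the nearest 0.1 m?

139.3 m

∂h/∂x = (140.59 − 140.51) / (-165 − 0) = -0.0004848
∂h/∂y = (135.78 − 140.51) / (330 − 0) = -0.01433
h(260, 75) = 140.51 + (-0.0004848)·(260) + (-0.01433)·(75) = 140.51 -0.126 -1.075 = 139.309 m.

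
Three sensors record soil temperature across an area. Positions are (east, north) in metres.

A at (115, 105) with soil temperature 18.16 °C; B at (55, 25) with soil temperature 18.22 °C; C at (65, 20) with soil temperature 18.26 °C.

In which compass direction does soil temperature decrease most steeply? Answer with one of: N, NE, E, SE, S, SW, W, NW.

NW

With T = a·x + b·y + c and A as origin, the differences give:
  (-60)·a + (-80)·b = +0.06
  (-50)·a + (-85)·b = +0.10
Eliminate b (×(-85) and ×(-80), subtract): 1100·a = 2.900 → a = ∂T/∂x = +0.002636
Back-substitute: b = ∂T/∂y = -0.002727.
Steepest decrease is along −∇f = (-0.002636 E, +0.002727 N) → northwest.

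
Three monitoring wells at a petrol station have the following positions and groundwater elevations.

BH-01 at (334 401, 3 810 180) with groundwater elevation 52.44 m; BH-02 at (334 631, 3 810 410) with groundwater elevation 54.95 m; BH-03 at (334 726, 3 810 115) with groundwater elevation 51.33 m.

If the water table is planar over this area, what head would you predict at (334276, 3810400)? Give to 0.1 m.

With h = a·x + b·y + c and BH-01 as origin, the differences give:
  230·a + 230·b = +2.51
  325·a + (-65)·b = -1.11
Eliminate b (×(-65) and ×230, subtract): -89700·a = 92.150 → a = ∂h/∂x = -0.001027
Back-substitute: b = ∂h/∂y = +0.01194.
h(334276, 3810400) = 52.44 + (-0.001027)·(-125) + (+0.01194)·(220) = 52.44 +0.128 +2.627 = 55.195 m.

55.2 m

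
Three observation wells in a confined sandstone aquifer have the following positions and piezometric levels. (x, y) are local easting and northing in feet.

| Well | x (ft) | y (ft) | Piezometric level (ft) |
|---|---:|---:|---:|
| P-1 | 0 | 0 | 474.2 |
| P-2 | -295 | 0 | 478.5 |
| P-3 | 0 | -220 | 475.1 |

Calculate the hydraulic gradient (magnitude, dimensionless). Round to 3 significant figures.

∂h/∂x = (478.5 − 474.2) / (-295 − 0) = -0.01458
∂h/∂y = (475.1 − 474.2) / (-220 − 0) = -0.004091
|∇h| = √(-0.01458² + -0.004091²) = 0.01514

0.0151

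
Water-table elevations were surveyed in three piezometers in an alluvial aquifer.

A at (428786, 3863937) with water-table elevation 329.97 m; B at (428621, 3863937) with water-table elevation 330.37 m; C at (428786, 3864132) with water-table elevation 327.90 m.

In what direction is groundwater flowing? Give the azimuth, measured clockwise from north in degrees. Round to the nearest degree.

013°

∂h/∂x = (330.37 − 329.97) / (428621 − 428786) = -0.002424
∂h/∂y = (327.90 − 329.97) / (3864132 − 3863937) = -0.01062
Flow direction (−∇h) has components (+0.002424 E, +0.01062 N).
Azimuth = atan2(E, N) = atan2(+0.002424, +0.01062) = 12.9° ≈ 013°.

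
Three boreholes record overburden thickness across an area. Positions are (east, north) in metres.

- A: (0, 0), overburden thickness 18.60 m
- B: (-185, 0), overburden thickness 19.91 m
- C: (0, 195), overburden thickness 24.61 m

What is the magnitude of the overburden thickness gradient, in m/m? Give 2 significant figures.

∂d/∂x = (19.91 − 18.60) / (-185 − 0) = -0.007081
∂d/∂y = (24.61 − 18.60) / (195 − 0) = +0.03082
|∇f| = √(-0.007081² + 0.03082²) = 0.03162 m/m

0.032 m/m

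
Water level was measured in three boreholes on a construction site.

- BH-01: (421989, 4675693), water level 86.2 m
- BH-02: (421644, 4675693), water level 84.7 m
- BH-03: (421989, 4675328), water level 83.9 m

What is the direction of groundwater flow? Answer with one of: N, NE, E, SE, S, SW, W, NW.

SW

∂h/∂x = (84.7 − 86.2) / (421644 − 421989) = +0.004348
∂h/∂y = (83.9 − 86.2) / (4675328 − 4675693) = +0.006301
Flow = −∇h = (-0.004348 east, -0.006301 north), which points southwest.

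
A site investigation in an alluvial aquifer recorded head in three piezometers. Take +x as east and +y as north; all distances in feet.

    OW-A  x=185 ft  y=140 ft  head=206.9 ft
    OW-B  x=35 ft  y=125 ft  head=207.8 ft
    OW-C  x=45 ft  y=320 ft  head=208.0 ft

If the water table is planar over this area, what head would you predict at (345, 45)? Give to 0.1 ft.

205.8 ft

Taking OW-A as reference: OW-B−OW-A = (-150, -15, +0.9); OW-C−OW-A = (-140, 180, +1.1).
Solve a·Δx + b·Δy = Δh: det = (-150)·180 − (-140)·(-15) = -29100.
∂h/∂x = [(+0.9)·180 − (+1.1)·(-15)] / -29100 = -0.006134
∂h/∂y = [(-150)·(+1.1) − (-140)·(+0.9)] / -29100 = +0.001340
h(345, 45) = 206.9 + (-0.006134)·(160) + (+0.001340)·(-95) = 206.9 -0.981 -0.127 = 205.791 ft.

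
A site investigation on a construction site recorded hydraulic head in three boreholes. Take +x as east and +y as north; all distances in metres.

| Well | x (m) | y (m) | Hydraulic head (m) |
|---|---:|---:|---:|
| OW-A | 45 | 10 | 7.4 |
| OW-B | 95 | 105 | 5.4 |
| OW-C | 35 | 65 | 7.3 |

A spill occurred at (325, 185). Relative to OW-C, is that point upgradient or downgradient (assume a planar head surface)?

Three-point gradient (reference OW-A): Δ to OW-B = (50, 95, -2.0), Δ to OW-C = (-10, 55, -0.1).
∂h/∂x = -0.02716, ∂h/∂y = -0.006757 (det = 3700).
Head at (325, 185) = 7.4 + (-0.02716)·(280) + (-0.006757)·(175) = -1.39 m.
That is lower than the 7.3 m at OW-C, so the point is downgradient.

downgradient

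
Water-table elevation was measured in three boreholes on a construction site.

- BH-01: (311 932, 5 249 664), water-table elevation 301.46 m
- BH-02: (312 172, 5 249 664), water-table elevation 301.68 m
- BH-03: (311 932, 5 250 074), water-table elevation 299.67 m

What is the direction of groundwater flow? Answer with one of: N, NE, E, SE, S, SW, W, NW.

∂h/∂x = (301.68 − 301.46) / (312172 − 311932) = +0.0009167
∂h/∂y = (299.67 − 301.46) / (5250074 − 5249664) = -0.004366
Flow = −∇h = (-0.0009167 east, +0.004366 north), which points north.

N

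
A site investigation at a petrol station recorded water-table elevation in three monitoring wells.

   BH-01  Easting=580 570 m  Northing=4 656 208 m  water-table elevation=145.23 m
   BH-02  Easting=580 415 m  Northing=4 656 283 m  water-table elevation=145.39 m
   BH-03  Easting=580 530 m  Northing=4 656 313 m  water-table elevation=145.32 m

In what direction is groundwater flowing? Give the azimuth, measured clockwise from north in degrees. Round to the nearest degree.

Taking BH-01 as reference: BH-02−BH-01 = (-155, 75, +0.16); BH-03−BH-01 = (-40, 105, +0.09).
Determinant of the coordinate differences = (-155)·105 − (-40)·75 = -13275.
∂h/∂x = [(+0.16)·105 − (+0.09)·75] / -13275 = -0.0007571
∂h/∂y = [(-155)·(+0.09) − (-40)·(+0.16)] / -13275 = +0.0005687
Flow direction (−∇h) has components (+0.0007571 E, -0.0005687 N).
Azimuth = atan2(E, N) = atan2(+0.0007571, -0.0005687) = 126.9° ≈ 127°.

127°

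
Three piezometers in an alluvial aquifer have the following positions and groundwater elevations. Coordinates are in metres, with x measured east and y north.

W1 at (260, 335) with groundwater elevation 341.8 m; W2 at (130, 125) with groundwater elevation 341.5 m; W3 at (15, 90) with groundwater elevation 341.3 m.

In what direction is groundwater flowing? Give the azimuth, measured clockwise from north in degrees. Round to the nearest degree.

Taking W1 as reference: W2−W1 = (-130, -210, -0.3); W3−W1 = (-245, -245, -0.5).
Solve a·Δx + b·Δy = Δh: det = (-130)·(-245) − (-245)·(-210) = -19600.
∂h/∂x = [(-0.3)·(-245) − (-0.5)·(-210)] / -19600 = +0.001607
∂h/∂y = [(-130)·(-0.5) − (-245)·(-0.3)] / -19600 = +0.0004337
Flow direction (−∇h) has components (-0.001607 E, -0.0004337 N).
Azimuth = atan2(E, N) = atan2(-0.001607, -0.0004337) = 254.9° ≈ 255°.

255°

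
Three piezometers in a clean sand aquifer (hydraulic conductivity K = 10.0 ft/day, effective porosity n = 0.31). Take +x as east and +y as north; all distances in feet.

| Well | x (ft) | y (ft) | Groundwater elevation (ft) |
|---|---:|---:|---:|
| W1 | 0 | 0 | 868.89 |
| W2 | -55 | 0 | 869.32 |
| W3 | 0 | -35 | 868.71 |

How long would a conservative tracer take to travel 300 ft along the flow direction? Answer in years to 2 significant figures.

2.7 years

∂h/∂x = (869.32 − 868.89) / (-55 − 0) = -0.007818
∂h/∂y = (868.71 − 868.89) / (-35 − 0) = +0.005143
|∇h| = √(-0.007818² + 0.005143²) = 0.009358
Seepage velocity v = K·i/n = 10.0 × 0.009358 / 0.31 = 0.3019 ft/day.
t = 300 / 0.3019 = 993.7 days = 2.72 years.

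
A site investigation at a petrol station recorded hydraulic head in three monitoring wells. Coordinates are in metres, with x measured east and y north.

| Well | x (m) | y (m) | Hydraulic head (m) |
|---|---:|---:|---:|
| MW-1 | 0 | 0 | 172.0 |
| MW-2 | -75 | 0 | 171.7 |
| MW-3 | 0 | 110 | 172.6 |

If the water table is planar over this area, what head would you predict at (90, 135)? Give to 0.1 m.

173.1 m

∂h/∂x = (171.7 − 172.0) / (-75 − 0) = +0.004000
∂h/∂y = (172.6 − 172.0) / (110 − 0) = +0.005455
h(90, 135) = 172.0 + (+0.004000)·(90) + (+0.005455)·(135) = 172.0 +0.360 +0.736 = 173.096 m.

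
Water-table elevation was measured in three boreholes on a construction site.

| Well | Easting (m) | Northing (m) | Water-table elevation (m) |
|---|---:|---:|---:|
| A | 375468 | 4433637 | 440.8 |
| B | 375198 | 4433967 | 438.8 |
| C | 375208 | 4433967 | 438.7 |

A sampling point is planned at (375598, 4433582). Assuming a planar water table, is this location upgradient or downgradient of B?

Taking A as reference: B−A = (-270, 330, -2.0); C−A = (-260, 330, -2.1).
Determinant of the coordinate differences = (-270)·330 − (-260)·330 = -3300.
∂h/∂x = [(-2.0)·330 − (-2.1)·330] / -3300 = -0.01000
∂h/∂y = [(-270)·(-2.1) − (-260)·(-2.0)] / -3300 = -0.01424
Head at (375598, 4433582) = 440.8 + (-0.01000)·(130) + (-0.01424)·(-55) = 440.28 m.
That is higher than the 438.8 m at B, so the point is upgradient.

upgradient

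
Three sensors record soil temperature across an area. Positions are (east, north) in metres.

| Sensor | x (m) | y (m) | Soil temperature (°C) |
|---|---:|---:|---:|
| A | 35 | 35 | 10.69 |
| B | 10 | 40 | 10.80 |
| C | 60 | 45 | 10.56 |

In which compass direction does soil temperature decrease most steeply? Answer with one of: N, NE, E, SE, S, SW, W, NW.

Three-point gradient (reference A): Δ to B = (-25, 5, +0.11), Δ to C = (25, 10, -0.13).
∂T/∂x = -0.004667, ∂T/∂y = -0.001333 (det = -375).
Steepest decrease is along −∇f = (+0.004667 E, +0.001333 N) → east.

E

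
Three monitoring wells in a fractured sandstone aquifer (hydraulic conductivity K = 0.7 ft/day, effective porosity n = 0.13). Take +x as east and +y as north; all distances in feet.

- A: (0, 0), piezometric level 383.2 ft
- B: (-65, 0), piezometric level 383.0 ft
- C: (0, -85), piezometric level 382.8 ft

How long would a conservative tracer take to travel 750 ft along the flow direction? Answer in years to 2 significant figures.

∂h/∂x = (383.0 − 383.2) / (-65 − 0) = +0.003077
∂h/∂y = (382.8 − 383.2) / (-85 − 0) = +0.004706
|∇h| = √(0.003077² + 0.004706²) = 0.005623
Seepage velocity v = K·i/n = 0.7 × 0.005623 / 0.13 = 0.03028 ft/day.
t = 750 / 0.03028 = 2.477e+04 days = 67.8 years.

68 years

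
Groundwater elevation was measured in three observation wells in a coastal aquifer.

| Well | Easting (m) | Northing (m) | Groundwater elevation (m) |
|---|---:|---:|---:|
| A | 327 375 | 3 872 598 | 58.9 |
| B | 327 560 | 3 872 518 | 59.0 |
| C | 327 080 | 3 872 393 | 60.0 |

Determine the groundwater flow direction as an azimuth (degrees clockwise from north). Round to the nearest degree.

Taking A as reference: B−A = (185, -80, +0.1); C−A = (-295, -205, +1.1).
Solve a·Δx + b·Δy = Δh: det = 185·(-205) − (-295)·(-80) = -61525.
∂h/∂x = [(+0.1)·(-205) − (+1.1)·(-80)] / -61525 = -0.001097
∂h/∂y = [185·(+1.1) − (-295)·(+0.1)] / -61525 = -0.003787
Flow direction (−∇h) has components (+0.001097 E, +0.003787 N).
Azimuth = atan2(E, N) = atan2(+0.001097, +0.003787) = 16.2° ≈ 016°.

016°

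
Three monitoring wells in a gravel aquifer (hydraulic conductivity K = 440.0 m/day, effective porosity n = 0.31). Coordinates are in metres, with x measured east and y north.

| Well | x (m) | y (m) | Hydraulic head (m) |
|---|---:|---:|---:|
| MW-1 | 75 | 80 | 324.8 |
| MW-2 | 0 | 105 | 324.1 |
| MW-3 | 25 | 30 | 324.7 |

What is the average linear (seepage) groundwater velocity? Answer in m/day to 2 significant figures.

Taking MW-1 as reference: MW-2−MW-1 = (-75, 25, -0.7); MW-3−MW-1 = (-50, -50, -0.1).
Determinant of the coordinate differences = (-75)·(-50) − (-50)·25 = 5000.
∂h/∂x = [(-0.7)·(-50) − (-0.1)·25] / 5000 = +0.007500
∂h/∂y = [(-75)·(-0.1) − (-50)·(-0.7)] / 5000 = -0.005500
|∇h| = √(0.007500² + -0.005500²) = 0.009301
Seepage velocity v = K·i/n = 440.0 × 0.009301 / 0.31 = 13.2 m/day.

13 m/day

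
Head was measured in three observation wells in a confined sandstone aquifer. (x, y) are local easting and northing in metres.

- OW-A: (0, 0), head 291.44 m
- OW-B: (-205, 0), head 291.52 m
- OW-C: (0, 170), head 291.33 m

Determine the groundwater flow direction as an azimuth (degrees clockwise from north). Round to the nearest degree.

∂h/∂x = (291.52 − 291.44) / (-205 − 0) = -0.0003902
∂h/∂y = (291.33 − 291.44) / (170 − 0) = -0.0006471
Flow direction (−∇h) has components (+0.0003902 E, +0.0006471 N).
Azimuth = atan2(E, N) = atan2(+0.0003902, +0.0006471) = 31.1° ≈ 031°.

031°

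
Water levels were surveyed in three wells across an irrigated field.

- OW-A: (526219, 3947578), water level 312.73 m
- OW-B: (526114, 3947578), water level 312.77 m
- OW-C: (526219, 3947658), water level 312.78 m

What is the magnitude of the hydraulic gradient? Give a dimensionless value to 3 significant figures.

∂h/∂x = (312.77 − 312.73) / (526114 − 526219) = -0.0003810
∂h/∂y = (312.78 − 312.73) / (3947658 − 3947578) = +0.0006250
|∇h| = √(-0.0003810² + 0.0006250²) = 0.000732

0.000732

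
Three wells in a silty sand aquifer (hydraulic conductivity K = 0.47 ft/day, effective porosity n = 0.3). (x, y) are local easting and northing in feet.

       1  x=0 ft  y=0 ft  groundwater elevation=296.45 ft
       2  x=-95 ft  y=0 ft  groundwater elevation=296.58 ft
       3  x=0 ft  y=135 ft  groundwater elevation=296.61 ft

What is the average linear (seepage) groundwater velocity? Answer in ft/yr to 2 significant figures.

∂h/∂x = (296.58 − 296.45) / (-95 − 0) = -0.001368
∂h/∂y = (296.61 − 296.45) / (135 − 0) = +0.001185
|∇h| = √(-0.001368² + 0.001185²) = 0.00181
Seepage velocity v = K·i/n = 0.47 × 0.00181 / 0.3 = 0.002836 ft/day = 1.036 ft/yr.

1.0 ft/yr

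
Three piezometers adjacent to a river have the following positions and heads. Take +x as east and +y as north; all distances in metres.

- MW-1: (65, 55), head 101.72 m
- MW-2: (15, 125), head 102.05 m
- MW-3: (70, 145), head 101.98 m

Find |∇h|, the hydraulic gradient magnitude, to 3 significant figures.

0.00384

Differences from MW-1: to MW-2 (Δx, Δy, Δh) = (-50, 70, +0.33); to MW-3 = (5, 90, +0.26).
Determinant of the coordinate differences = (-50)·90 − 5·70 = -4850.
∂h/∂x = [(+0.33)·90 − (+0.26)·70] / -4850 = -0.002371
∂h/∂y = [(-50)·(+0.26) − 5·(+0.33)] / -4850 = +0.003021
|∇h| = √(-0.002371² + 0.003021²) = 0.00384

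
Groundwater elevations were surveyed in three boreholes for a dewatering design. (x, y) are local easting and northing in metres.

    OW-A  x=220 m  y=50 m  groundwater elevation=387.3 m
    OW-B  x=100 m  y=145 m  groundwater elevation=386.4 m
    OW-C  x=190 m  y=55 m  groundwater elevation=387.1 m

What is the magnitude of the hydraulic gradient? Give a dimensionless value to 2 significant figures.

With h = a·x + b·y + c and OW-A as origin, the differences give:
  (-120)·a + 95·b = -0.9
  (-30)·a + 5·b = -0.2
Eliminate b (×5 and ×95, subtract): 2250·a = 14.50 → a = ∂h/∂x = +0.006444
Back-substitute: b = ∂h/∂y = -0.001333.
|∇h| = √(0.006444² + -0.001333²) = 0.00658

0.0066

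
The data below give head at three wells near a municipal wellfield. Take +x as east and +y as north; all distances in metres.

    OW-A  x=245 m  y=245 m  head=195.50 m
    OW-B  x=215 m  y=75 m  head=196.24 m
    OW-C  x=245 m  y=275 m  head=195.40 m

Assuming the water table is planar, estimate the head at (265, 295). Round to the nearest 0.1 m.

195.2 m

Three-point gradient (reference OW-A): Δ to OW-B = (-30, -170, +0.74), Δ to OW-C = (0, 30, -0.10).
∂h/∂x = -0.005778, ∂h/∂y = -0.003333 (det = -900).
h(265, 295) = 195.50 + (-0.005778)·(20) + (-0.003333)·(50) = 195.50 -0.116 -0.167 = 195.218 m.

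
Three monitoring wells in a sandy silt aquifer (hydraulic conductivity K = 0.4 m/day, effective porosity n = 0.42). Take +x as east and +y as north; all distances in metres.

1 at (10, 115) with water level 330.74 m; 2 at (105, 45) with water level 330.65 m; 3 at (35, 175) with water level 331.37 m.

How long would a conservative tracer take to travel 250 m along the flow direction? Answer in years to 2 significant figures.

Three-point gradient (reference 1): Δ to 2 = (95, -70, -0.09), Δ to 3 = (25, 60, +0.63).
∂h/∂x = +0.005195, ∂h/∂y = +0.008336 (det = 7450).
|∇h| = √(0.005195² + 0.008336²) = 0.009822
Seepage velocity v = K·i/n = 0.4 × 0.009822 / 0.42 = 0.009354 m/day.
t = 250 / 0.009354 = 2.673e+04 days = 73.2 years.

73 years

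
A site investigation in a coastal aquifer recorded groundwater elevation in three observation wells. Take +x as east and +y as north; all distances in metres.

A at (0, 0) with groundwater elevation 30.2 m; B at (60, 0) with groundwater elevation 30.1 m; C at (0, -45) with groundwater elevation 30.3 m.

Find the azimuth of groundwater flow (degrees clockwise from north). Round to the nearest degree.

∂h/∂x = (30.1 − 30.2) / (60 − 0) = -0.001667
∂h/∂y = (30.3 − 30.2) / (-45 − 0) = -0.002222
Flow direction (−∇h) has components (+0.001667 E, +0.002222 N).
Azimuth = atan2(E, N) = atan2(+0.001667, +0.002222) = 36.9° ≈ 037°.

037°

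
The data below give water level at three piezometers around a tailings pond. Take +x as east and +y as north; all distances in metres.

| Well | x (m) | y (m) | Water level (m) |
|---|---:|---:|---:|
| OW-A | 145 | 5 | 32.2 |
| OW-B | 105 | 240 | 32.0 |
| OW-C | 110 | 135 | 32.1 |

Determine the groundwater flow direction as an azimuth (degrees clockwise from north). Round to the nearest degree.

040°

Differences from OW-A: to OW-B (Δx, Δy, Δh) = (-40, 235, -0.2); to OW-C = (-35, 130, -0.1).
Solve a·Δx + b·Δy = Δh: det = (-40)·130 − (-35)·235 = 3025.
∂h/∂x = [(-0.2)·130 − (-0.1)·235] / 3025 = -0.0008264
∂h/∂y = [(-40)·(-0.1) − (-35)·(-0.2)] / 3025 = -0.0009917
Flow direction (−∇h) has components (+0.0008264 E, +0.0009917 N).
Azimuth = atan2(E, N) = atan2(+0.0008264, +0.0009917) = 39.8° ≈ 040°.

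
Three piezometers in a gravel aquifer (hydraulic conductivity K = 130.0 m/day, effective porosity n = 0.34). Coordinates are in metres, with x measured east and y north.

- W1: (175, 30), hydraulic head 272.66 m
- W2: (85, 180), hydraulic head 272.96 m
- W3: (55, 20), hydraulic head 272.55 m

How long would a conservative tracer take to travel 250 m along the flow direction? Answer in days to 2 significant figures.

260 days

Differences from W1: to W2 (Δx, Δy, Δh) = (-90, 150, +0.30); to W3 = (-120, -10, -0.11).
Determinant of the coordinate differences = (-90)·(-10) − (-120)·150 = 18900.
∂h/∂x = [(+0.30)·(-10) − (-0.11)·150] / 18900 = +0.0007143
∂h/∂y = [(-90)·(-0.11) − (-120)·(+0.30)] / 18900 = +0.002429
|∇h| = √(0.0007143² + 0.002429²) = 0.002532
Seepage velocity v = K·i/n = 130.0 × 0.002532 / 0.34 = 0.9681 m/day.
t = 250 / 0.9681 = 258.2 days.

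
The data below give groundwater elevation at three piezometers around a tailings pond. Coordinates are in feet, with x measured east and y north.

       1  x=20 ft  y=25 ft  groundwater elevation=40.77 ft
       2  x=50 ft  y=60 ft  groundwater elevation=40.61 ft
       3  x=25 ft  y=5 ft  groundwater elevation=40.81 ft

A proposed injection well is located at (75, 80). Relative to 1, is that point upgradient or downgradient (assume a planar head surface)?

Differences from 1: to 2 (Δx, Δy, Δh) = (30, 35, -0.16); to 3 = (5, -20, +0.04).
Determinant of the coordinate differences = 30·(-20) − 5·35 = -775.
∂h/∂x = [(-0.16)·(-20) − (+0.04)·35] / -775 = -0.002323
∂h/∂y = [30·(+0.04) − 5·(-0.16)] / -775 = -0.002581
Head at (75, 80) = 40.77 + (-0.002323)·(55) + (-0.002581)·(55) = 40.50 ft.
That is lower than the 40.77 ft at 1, so the point is downgradient.

downgradient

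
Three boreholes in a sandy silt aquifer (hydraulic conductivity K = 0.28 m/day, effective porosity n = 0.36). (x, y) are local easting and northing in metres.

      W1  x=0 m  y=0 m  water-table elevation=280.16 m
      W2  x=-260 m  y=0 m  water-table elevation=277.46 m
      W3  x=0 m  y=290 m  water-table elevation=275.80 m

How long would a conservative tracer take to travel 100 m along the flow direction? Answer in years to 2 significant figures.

∂h/∂x = (277.46 − 280.16) / (-260 − 0) = +0.01038
∂h/∂y = (275.80 − 280.16) / (290 − 0) = -0.01503
|∇h| = √(0.01038² + -0.01503²) = 0.01827
Seepage velocity v = K·i/n = 0.28 × 0.01827 / 0.36 = 0.01421 m/day.
t = 100 / 0.01421 = 7037 days = 19.3 years.

19 years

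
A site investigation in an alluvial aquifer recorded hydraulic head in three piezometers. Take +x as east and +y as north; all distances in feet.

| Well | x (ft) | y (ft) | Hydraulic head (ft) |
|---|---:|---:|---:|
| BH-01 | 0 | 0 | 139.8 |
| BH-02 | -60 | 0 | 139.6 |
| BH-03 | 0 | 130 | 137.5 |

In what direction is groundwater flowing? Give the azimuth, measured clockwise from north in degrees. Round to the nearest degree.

349°

∂h/∂x = (139.6 − 139.8) / (-60 − 0) = +0.003333
∂h/∂y = (137.5 − 139.8) / (130 − 0) = -0.01769
Flow direction (−∇h) has components (-0.003333 E, +0.01769 N).
Azimuth = atan2(E, N) = atan2(-0.003333, +0.01769) = 349.3° ≈ 349°.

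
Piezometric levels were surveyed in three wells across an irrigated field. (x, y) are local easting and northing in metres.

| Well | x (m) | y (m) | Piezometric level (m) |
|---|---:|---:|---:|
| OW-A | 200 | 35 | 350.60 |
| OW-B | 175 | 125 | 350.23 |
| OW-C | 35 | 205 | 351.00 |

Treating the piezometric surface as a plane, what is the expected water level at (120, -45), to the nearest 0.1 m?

Taking OW-A as reference: OW-B−OW-A = (-25, 90, -0.37); OW-C−OW-A = (-165, 170, +0.40).
Solve a·Δx + b·Δy = Δh: det = (-25)·170 − (-165)·90 = 10600.
∂h/∂x = [(-0.37)·170 − (+0.40)·90] / 10600 = -0.009330
∂h/∂y = [(-25)·(+0.40) − (-165)·(-0.37)] / 10600 = -0.006703
h(120, -45) = 350.60 + (-0.009330)·(-80) + (-0.006703)·(-80) = 350.60 +0.746 +0.536 = 351.883 m.

351.9 m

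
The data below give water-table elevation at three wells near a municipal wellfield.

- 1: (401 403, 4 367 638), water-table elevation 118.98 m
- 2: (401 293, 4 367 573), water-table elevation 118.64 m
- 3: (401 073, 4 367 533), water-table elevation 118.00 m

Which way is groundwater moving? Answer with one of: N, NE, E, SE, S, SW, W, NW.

With h = a·x + b·y + c and 1 as origin, the differences give:
  (-110)·a + (-65)·b = -0.34
  (-330)·a + (-105)·b = -0.98
Eliminate b (×(-105) and ×(-65), subtract): -9900·a = -28.000 → a = ∂h/∂x = +0.002828
Back-substitute: b = ∂h/∂y = +0.0004444.
Flow = −∇h = (-0.002828 east, -0.0004444 north), which points west.

W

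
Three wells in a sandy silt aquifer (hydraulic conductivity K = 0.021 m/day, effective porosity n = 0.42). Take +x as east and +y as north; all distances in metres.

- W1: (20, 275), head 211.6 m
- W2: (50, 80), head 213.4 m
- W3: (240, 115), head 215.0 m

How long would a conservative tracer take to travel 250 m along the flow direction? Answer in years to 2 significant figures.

With h = a·x + b·y + c and W1 as origin, the differences give:
  30·a + (-195)·b = +1.8
  220·a + (-160)·b = +3.4
Eliminate b (×(-160) and ×(-195), subtract): 38100·a = 375.00 → a = ∂h/∂x = +0.009843
Back-substitute: b = ∂h/∂y = -0.007717.
|∇h| = √(0.009843² + -0.007717²) = 0.01251
Seepage velocity v = K·i/n = 0.021 × 0.01251 / 0.42 = 0.0006255 m/day.
t = 250 / 0.0006255 = 3.997e+05 days = 1.09e+03 years.

1100 years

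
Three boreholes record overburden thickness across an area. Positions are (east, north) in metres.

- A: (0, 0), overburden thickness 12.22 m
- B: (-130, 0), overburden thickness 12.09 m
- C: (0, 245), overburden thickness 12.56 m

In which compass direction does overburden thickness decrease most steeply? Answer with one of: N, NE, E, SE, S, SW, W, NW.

SW

∂d/∂x = (12.09 − 12.22) / (-130 − 0) = +0.001000
∂d/∂y = (12.56 − 12.22) / (245 − 0) = +0.001388
Steepest decrease is along −∇f = (-0.001000 E, -0.001388 N) → southwest.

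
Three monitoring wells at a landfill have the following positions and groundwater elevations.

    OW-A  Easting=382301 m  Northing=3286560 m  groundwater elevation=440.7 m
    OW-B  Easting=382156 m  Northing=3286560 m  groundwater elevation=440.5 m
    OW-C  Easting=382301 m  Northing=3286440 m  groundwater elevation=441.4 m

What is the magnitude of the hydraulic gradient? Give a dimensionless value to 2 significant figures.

0.0060

∂h/∂x = (440.5 − 440.7) / (382156 − 382301) = +0.001379
∂h/∂y = (441.4 − 440.7) / (3286440 − 3286560) = -0.005833
|∇h| = √(0.001379² + -0.005833²) = 0.005994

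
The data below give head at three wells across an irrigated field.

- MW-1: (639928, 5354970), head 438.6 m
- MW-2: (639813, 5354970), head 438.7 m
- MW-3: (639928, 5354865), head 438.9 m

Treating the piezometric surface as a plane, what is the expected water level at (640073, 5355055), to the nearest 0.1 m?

∂h/∂x = (438.7 − 438.6) / (639813 − 639928) = -0.0008696
∂h/∂y = (438.9 − 438.6) / (5354865 − 5354970) = -0.002857
h(640073, 5355055) = 438.6 + (-0.0008696)·(145) + (-0.002857)·(85) = 438.6 -0.126 -0.243 = 438.231 m.

438.2 m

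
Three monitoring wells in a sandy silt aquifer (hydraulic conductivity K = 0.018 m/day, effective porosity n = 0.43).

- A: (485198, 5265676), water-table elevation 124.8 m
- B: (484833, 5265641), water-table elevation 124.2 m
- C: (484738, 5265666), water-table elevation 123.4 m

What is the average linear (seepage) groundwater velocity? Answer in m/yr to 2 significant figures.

Taking A as reference: B−A = (-365, -35, -0.6); C−A = (-460, -10, -1.4).
Determinant of the coordinate differences = (-365)·(-10) − (-460)·(-35) = -12450.
∂h/∂x = [(-0.6)·(-10) − (-1.4)·(-35)] / -12450 = +0.003454
∂h/∂y = [(-365)·(-1.4) − (-460)·(-0.6)] / -12450 = -0.01888
|∇h| = √(0.003454² + -0.01888²) = 0.01919
Seepage velocity v = K·i/n = 0.018 × 0.01919 / 0.43 = 0.0008033 m/day = 0.2934 m/yr.

0.29 m/yr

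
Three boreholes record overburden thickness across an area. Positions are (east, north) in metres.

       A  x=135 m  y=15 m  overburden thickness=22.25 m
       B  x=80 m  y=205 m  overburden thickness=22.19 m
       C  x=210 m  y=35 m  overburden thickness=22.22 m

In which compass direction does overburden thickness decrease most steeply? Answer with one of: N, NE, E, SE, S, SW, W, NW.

NE

With d = a·x + b·y + c and A as origin, the differences give:
  (-55)·a + 190·b = -0.06
  75·a + 20·b = -0.03
Eliminate b (×20 and ×190, subtract): -15350·a = 4.500 → a = ∂d/∂x = -0.0002932
Back-substitute: b = ∂d/∂y = -0.0004007.
Steepest decrease is along −∇f = (+0.0002932 E, +0.0004007 N) → northeast.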